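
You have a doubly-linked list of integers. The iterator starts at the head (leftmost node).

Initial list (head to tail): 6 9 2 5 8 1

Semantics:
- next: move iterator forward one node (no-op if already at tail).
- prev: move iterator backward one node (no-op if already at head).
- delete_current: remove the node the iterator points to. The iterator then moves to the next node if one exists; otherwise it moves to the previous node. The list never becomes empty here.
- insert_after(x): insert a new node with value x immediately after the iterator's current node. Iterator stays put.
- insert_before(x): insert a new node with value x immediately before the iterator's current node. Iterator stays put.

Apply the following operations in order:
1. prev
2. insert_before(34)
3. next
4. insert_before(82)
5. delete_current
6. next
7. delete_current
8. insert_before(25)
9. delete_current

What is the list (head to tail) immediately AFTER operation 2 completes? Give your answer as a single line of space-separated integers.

Answer: 34 6 9 2 5 8 1

Derivation:
After 1 (prev): list=[6, 9, 2, 5, 8, 1] cursor@6
After 2 (insert_before(34)): list=[34, 6, 9, 2, 5, 8, 1] cursor@6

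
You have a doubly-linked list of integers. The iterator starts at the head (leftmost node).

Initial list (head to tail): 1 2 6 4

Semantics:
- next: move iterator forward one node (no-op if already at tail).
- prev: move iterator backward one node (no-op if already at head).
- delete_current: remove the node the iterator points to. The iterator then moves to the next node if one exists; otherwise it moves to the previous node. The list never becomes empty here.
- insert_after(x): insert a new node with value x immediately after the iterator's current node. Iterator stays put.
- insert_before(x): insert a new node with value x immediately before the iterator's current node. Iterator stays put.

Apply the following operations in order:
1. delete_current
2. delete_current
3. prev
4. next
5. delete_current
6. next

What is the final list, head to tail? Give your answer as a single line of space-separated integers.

Answer: 6

Derivation:
After 1 (delete_current): list=[2, 6, 4] cursor@2
After 2 (delete_current): list=[6, 4] cursor@6
After 3 (prev): list=[6, 4] cursor@6
After 4 (next): list=[6, 4] cursor@4
After 5 (delete_current): list=[6] cursor@6
After 6 (next): list=[6] cursor@6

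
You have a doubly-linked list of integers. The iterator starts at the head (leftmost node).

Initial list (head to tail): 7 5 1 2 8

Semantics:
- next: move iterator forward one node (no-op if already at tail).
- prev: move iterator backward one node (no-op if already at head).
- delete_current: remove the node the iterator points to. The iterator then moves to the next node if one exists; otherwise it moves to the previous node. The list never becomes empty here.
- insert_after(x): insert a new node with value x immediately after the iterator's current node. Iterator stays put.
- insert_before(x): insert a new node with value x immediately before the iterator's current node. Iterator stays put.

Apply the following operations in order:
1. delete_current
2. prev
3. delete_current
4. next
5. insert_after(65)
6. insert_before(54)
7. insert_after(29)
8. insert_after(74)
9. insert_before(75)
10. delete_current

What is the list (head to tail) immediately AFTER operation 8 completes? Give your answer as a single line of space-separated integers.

Answer: 1 54 2 74 29 65 8

Derivation:
After 1 (delete_current): list=[5, 1, 2, 8] cursor@5
After 2 (prev): list=[5, 1, 2, 8] cursor@5
After 3 (delete_current): list=[1, 2, 8] cursor@1
After 4 (next): list=[1, 2, 8] cursor@2
After 5 (insert_after(65)): list=[1, 2, 65, 8] cursor@2
After 6 (insert_before(54)): list=[1, 54, 2, 65, 8] cursor@2
After 7 (insert_after(29)): list=[1, 54, 2, 29, 65, 8] cursor@2
After 8 (insert_after(74)): list=[1, 54, 2, 74, 29, 65, 8] cursor@2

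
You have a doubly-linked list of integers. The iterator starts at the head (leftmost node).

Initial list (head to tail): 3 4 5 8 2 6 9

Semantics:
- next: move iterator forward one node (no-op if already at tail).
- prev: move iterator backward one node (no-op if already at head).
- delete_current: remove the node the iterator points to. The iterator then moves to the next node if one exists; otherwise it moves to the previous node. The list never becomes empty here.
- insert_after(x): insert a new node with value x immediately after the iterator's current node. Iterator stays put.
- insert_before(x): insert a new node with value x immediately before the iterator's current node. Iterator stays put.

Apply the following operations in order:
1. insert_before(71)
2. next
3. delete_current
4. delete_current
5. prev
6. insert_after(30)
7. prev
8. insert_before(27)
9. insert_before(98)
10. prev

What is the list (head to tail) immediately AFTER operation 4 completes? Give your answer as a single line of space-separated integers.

After 1 (insert_before(71)): list=[71, 3, 4, 5, 8, 2, 6, 9] cursor@3
After 2 (next): list=[71, 3, 4, 5, 8, 2, 6, 9] cursor@4
After 3 (delete_current): list=[71, 3, 5, 8, 2, 6, 9] cursor@5
After 4 (delete_current): list=[71, 3, 8, 2, 6, 9] cursor@8

Answer: 71 3 8 2 6 9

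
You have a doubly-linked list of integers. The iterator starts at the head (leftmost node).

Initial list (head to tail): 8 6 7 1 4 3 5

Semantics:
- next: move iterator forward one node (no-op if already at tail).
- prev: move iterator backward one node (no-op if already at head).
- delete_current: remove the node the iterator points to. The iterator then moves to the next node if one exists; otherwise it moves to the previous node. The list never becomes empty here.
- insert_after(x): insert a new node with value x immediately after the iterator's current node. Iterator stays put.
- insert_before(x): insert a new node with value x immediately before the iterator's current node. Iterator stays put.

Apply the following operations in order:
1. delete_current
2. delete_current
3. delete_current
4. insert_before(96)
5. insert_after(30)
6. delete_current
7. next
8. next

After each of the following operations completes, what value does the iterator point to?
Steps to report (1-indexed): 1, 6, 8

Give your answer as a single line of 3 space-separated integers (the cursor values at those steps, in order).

After 1 (delete_current): list=[6, 7, 1, 4, 3, 5] cursor@6
After 2 (delete_current): list=[7, 1, 4, 3, 5] cursor@7
After 3 (delete_current): list=[1, 4, 3, 5] cursor@1
After 4 (insert_before(96)): list=[96, 1, 4, 3, 5] cursor@1
After 5 (insert_after(30)): list=[96, 1, 30, 4, 3, 5] cursor@1
After 6 (delete_current): list=[96, 30, 4, 3, 5] cursor@30
After 7 (next): list=[96, 30, 4, 3, 5] cursor@4
After 8 (next): list=[96, 30, 4, 3, 5] cursor@3

Answer: 6 30 3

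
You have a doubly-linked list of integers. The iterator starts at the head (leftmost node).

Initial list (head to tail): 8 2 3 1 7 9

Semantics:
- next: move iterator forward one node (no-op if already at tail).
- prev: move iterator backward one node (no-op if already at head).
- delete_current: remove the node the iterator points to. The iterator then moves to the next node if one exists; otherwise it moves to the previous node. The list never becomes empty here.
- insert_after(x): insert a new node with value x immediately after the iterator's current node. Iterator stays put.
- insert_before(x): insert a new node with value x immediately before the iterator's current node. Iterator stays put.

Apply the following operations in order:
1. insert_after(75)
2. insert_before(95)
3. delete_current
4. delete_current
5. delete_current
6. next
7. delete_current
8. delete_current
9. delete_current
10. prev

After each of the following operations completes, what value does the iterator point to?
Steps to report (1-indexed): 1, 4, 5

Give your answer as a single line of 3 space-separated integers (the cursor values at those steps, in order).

After 1 (insert_after(75)): list=[8, 75, 2, 3, 1, 7, 9] cursor@8
After 2 (insert_before(95)): list=[95, 8, 75, 2, 3, 1, 7, 9] cursor@8
After 3 (delete_current): list=[95, 75, 2, 3, 1, 7, 9] cursor@75
After 4 (delete_current): list=[95, 2, 3, 1, 7, 9] cursor@2
After 5 (delete_current): list=[95, 3, 1, 7, 9] cursor@3
After 6 (next): list=[95, 3, 1, 7, 9] cursor@1
After 7 (delete_current): list=[95, 3, 7, 9] cursor@7
After 8 (delete_current): list=[95, 3, 9] cursor@9
After 9 (delete_current): list=[95, 3] cursor@3
After 10 (prev): list=[95, 3] cursor@95

Answer: 8 2 3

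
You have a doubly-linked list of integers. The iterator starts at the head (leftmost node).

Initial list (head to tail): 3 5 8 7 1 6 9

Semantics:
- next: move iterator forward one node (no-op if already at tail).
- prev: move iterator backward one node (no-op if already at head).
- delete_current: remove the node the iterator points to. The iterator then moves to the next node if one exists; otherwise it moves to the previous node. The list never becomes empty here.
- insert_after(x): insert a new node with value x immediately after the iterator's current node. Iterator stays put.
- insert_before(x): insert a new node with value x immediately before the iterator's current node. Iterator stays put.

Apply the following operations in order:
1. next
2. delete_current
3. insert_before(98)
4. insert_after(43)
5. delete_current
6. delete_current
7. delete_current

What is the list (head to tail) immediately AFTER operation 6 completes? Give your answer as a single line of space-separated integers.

After 1 (next): list=[3, 5, 8, 7, 1, 6, 9] cursor@5
After 2 (delete_current): list=[3, 8, 7, 1, 6, 9] cursor@8
After 3 (insert_before(98)): list=[3, 98, 8, 7, 1, 6, 9] cursor@8
After 4 (insert_after(43)): list=[3, 98, 8, 43, 7, 1, 6, 9] cursor@8
After 5 (delete_current): list=[3, 98, 43, 7, 1, 6, 9] cursor@43
After 6 (delete_current): list=[3, 98, 7, 1, 6, 9] cursor@7

Answer: 3 98 7 1 6 9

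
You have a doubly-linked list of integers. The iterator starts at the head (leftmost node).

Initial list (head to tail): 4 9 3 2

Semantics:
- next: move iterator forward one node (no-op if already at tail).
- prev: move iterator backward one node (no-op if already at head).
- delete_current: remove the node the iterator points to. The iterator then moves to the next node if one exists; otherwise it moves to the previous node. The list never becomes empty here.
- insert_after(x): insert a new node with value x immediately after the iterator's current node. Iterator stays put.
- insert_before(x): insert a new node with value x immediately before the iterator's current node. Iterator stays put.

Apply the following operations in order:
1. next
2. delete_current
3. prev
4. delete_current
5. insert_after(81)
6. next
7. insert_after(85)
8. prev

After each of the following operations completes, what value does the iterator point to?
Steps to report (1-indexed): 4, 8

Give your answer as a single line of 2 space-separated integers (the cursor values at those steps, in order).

Answer: 3 3

Derivation:
After 1 (next): list=[4, 9, 3, 2] cursor@9
After 2 (delete_current): list=[4, 3, 2] cursor@3
After 3 (prev): list=[4, 3, 2] cursor@4
After 4 (delete_current): list=[3, 2] cursor@3
After 5 (insert_after(81)): list=[3, 81, 2] cursor@3
After 6 (next): list=[3, 81, 2] cursor@81
After 7 (insert_after(85)): list=[3, 81, 85, 2] cursor@81
After 8 (prev): list=[3, 81, 85, 2] cursor@3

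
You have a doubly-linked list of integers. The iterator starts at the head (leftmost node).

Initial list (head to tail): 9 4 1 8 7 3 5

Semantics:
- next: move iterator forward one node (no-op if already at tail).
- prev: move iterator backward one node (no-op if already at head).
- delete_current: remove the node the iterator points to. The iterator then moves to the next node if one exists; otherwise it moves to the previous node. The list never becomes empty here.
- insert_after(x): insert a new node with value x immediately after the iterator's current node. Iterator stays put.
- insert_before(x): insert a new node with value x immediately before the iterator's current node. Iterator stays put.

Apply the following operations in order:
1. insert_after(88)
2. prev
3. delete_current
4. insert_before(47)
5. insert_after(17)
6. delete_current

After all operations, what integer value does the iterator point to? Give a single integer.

After 1 (insert_after(88)): list=[9, 88, 4, 1, 8, 7, 3, 5] cursor@9
After 2 (prev): list=[9, 88, 4, 1, 8, 7, 3, 5] cursor@9
After 3 (delete_current): list=[88, 4, 1, 8, 7, 3, 5] cursor@88
After 4 (insert_before(47)): list=[47, 88, 4, 1, 8, 7, 3, 5] cursor@88
After 5 (insert_after(17)): list=[47, 88, 17, 4, 1, 8, 7, 3, 5] cursor@88
After 6 (delete_current): list=[47, 17, 4, 1, 8, 7, 3, 5] cursor@17

Answer: 17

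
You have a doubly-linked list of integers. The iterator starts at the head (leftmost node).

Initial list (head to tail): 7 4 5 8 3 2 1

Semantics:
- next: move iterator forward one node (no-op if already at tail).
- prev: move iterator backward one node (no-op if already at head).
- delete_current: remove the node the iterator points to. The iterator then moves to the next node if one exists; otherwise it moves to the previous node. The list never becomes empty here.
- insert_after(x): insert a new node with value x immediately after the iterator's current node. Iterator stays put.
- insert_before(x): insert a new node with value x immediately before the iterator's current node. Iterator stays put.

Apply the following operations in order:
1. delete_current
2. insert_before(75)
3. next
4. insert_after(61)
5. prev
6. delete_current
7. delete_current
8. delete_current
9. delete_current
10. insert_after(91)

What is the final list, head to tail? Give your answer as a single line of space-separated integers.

Answer: 75 3 91 2 1

Derivation:
After 1 (delete_current): list=[4, 5, 8, 3, 2, 1] cursor@4
After 2 (insert_before(75)): list=[75, 4, 5, 8, 3, 2, 1] cursor@4
After 3 (next): list=[75, 4, 5, 8, 3, 2, 1] cursor@5
After 4 (insert_after(61)): list=[75, 4, 5, 61, 8, 3, 2, 1] cursor@5
After 5 (prev): list=[75, 4, 5, 61, 8, 3, 2, 1] cursor@4
After 6 (delete_current): list=[75, 5, 61, 8, 3, 2, 1] cursor@5
After 7 (delete_current): list=[75, 61, 8, 3, 2, 1] cursor@61
After 8 (delete_current): list=[75, 8, 3, 2, 1] cursor@8
After 9 (delete_current): list=[75, 3, 2, 1] cursor@3
After 10 (insert_after(91)): list=[75, 3, 91, 2, 1] cursor@3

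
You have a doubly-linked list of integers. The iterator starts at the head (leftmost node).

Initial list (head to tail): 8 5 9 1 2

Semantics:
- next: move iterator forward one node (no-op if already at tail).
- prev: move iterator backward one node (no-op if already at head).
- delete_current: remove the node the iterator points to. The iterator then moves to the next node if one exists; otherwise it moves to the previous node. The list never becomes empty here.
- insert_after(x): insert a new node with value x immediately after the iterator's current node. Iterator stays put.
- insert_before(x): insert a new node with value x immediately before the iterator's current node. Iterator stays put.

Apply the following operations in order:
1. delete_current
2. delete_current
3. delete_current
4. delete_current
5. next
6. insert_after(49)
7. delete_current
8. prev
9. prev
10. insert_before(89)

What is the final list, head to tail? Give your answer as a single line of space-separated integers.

Answer: 89 49

Derivation:
After 1 (delete_current): list=[5, 9, 1, 2] cursor@5
After 2 (delete_current): list=[9, 1, 2] cursor@9
After 3 (delete_current): list=[1, 2] cursor@1
After 4 (delete_current): list=[2] cursor@2
After 5 (next): list=[2] cursor@2
After 6 (insert_after(49)): list=[2, 49] cursor@2
After 7 (delete_current): list=[49] cursor@49
After 8 (prev): list=[49] cursor@49
After 9 (prev): list=[49] cursor@49
After 10 (insert_before(89)): list=[89, 49] cursor@49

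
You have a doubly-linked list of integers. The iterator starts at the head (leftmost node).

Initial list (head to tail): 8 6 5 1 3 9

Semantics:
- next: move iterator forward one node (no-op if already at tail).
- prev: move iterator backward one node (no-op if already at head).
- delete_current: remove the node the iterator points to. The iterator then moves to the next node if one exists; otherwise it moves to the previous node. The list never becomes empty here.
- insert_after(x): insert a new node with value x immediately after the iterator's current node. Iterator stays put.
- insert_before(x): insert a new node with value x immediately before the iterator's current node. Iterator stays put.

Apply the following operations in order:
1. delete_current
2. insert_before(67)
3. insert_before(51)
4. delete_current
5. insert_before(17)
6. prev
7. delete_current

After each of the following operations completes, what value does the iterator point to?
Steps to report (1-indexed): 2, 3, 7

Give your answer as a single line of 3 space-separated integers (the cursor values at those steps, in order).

After 1 (delete_current): list=[6, 5, 1, 3, 9] cursor@6
After 2 (insert_before(67)): list=[67, 6, 5, 1, 3, 9] cursor@6
After 3 (insert_before(51)): list=[67, 51, 6, 5, 1, 3, 9] cursor@6
After 4 (delete_current): list=[67, 51, 5, 1, 3, 9] cursor@5
After 5 (insert_before(17)): list=[67, 51, 17, 5, 1, 3, 9] cursor@5
After 6 (prev): list=[67, 51, 17, 5, 1, 3, 9] cursor@17
After 7 (delete_current): list=[67, 51, 5, 1, 3, 9] cursor@5

Answer: 6 6 5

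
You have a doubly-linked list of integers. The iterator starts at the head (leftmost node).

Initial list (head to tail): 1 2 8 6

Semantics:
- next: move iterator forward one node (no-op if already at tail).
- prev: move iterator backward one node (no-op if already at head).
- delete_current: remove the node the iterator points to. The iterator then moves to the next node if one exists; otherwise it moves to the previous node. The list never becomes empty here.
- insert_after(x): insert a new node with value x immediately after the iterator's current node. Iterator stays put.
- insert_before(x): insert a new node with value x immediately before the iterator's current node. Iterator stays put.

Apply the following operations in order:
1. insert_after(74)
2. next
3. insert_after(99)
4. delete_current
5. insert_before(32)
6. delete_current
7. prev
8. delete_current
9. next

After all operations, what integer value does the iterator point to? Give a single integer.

After 1 (insert_after(74)): list=[1, 74, 2, 8, 6] cursor@1
After 2 (next): list=[1, 74, 2, 8, 6] cursor@74
After 3 (insert_after(99)): list=[1, 74, 99, 2, 8, 6] cursor@74
After 4 (delete_current): list=[1, 99, 2, 8, 6] cursor@99
After 5 (insert_before(32)): list=[1, 32, 99, 2, 8, 6] cursor@99
After 6 (delete_current): list=[1, 32, 2, 8, 6] cursor@2
After 7 (prev): list=[1, 32, 2, 8, 6] cursor@32
After 8 (delete_current): list=[1, 2, 8, 6] cursor@2
After 9 (next): list=[1, 2, 8, 6] cursor@8

Answer: 8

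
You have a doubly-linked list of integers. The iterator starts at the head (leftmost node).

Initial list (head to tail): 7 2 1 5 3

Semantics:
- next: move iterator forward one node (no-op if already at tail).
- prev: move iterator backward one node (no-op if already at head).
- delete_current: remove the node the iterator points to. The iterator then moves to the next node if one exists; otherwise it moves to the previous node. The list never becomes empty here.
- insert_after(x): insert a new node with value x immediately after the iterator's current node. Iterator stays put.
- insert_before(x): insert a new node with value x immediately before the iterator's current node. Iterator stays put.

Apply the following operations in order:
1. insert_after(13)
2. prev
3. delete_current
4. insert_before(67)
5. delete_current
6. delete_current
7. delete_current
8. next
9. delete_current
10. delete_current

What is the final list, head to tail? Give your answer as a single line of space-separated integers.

After 1 (insert_after(13)): list=[7, 13, 2, 1, 5, 3] cursor@7
After 2 (prev): list=[7, 13, 2, 1, 5, 3] cursor@7
After 3 (delete_current): list=[13, 2, 1, 5, 3] cursor@13
After 4 (insert_before(67)): list=[67, 13, 2, 1, 5, 3] cursor@13
After 5 (delete_current): list=[67, 2, 1, 5, 3] cursor@2
After 6 (delete_current): list=[67, 1, 5, 3] cursor@1
After 7 (delete_current): list=[67, 5, 3] cursor@5
After 8 (next): list=[67, 5, 3] cursor@3
After 9 (delete_current): list=[67, 5] cursor@5
After 10 (delete_current): list=[67] cursor@67

Answer: 67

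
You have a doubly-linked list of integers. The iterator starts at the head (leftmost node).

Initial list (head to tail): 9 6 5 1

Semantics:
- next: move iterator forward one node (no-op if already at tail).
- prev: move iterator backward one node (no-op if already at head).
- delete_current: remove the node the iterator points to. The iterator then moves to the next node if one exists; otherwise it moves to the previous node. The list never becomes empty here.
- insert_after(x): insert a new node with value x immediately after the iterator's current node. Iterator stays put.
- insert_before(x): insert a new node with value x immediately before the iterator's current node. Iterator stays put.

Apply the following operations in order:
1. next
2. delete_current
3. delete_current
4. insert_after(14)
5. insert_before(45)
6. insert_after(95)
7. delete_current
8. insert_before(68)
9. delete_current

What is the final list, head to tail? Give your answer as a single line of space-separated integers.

After 1 (next): list=[9, 6, 5, 1] cursor@6
After 2 (delete_current): list=[9, 5, 1] cursor@5
After 3 (delete_current): list=[9, 1] cursor@1
After 4 (insert_after(14)): list=[9, 1, 14] cursor@1
After 5 (insert_before(45)): list=[9, 45, 1, 14] cursor@1
After 6 (insert_after(95)): list=[9, 45, 1, 95, 14] cursor@1
After 7 (delete_current): list=[9, 45, 95, 14] cursor@95
After 8 (insert_before(68)): list=[9, 45, 68, 95, 14] cursor@95
After 9 (delete_current): list=[9, 45, 68, 14] cursor@14

Answer: 9 45 68 14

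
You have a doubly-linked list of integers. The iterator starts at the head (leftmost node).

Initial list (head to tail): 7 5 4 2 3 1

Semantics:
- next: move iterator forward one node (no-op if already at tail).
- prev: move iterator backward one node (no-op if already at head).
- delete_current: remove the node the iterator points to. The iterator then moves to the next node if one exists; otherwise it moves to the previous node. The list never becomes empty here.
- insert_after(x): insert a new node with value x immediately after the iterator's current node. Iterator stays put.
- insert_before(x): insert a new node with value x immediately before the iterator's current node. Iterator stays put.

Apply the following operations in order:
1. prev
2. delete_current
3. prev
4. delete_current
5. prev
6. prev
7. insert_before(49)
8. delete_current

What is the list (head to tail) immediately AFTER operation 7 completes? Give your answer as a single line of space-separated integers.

After 1 (prev): list=[7, 5, 4, 2, 3, 1] cursor@7
After 2 (delete_current): list=[5, 4, 2, 3, 1] cursor@5
After 3 (prev): list=[5, 4, 2, 3, 1] cursor@5
After 4 (delete_current): list=[4, 2, 3, 1] cursor@4
After 5 (prev): list=[4, 2, 3, 1] cursor@4
After 6 (prev): list=[4, 2, 3, 1] cursor@4
After 7 (insert_before(49)): list=[49, 4, 2, 3, 1] cursor@4

Answer: 49 4 2 3 1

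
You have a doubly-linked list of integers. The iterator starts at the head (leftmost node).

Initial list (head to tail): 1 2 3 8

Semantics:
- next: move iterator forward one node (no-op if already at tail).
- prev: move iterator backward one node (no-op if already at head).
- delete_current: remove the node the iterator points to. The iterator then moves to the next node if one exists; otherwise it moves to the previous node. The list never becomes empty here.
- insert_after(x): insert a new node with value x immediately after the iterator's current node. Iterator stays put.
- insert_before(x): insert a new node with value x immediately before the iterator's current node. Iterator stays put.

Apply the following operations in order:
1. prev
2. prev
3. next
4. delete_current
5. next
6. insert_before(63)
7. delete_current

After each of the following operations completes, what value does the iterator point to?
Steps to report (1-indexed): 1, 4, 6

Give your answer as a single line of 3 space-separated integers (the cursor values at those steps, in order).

After 1 (prev): list=[1, 2, 3, 8] cursor@1
After 2 (prev): list=[1, 2, 3, 8] cursor@1
After 3 (next): list=[1, 2, 3, 8] cursor@2
After 4 (delete_current): list=[1, 3, 8] cursor@3
After 5 (next): list=[1, 3, 8] cursor@8
After 6 (insert_before(63)): list=[1, 3, 63, 8] cursor@8
After 7 (delete_current): list=[1, 3, 63] cursor@63

Answer: 1 3 8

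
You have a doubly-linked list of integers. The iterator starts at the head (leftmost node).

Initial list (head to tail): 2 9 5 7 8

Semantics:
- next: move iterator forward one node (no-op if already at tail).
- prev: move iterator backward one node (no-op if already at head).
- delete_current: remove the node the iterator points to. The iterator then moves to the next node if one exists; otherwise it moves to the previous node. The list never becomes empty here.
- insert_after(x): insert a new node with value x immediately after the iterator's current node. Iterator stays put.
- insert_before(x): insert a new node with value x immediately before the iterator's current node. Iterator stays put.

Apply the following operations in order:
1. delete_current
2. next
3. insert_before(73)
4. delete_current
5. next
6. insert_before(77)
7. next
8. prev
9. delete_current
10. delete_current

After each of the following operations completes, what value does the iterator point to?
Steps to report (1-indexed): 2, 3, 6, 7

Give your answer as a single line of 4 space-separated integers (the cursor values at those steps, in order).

After 1 (delete_current): list=[9, 5, 7, 8] cursor@9
After 2 (next): list=[9, 5, 7, 8] cursor@5
After 3 (insert_before(73)): list=[9, 73, 5, 7, 8] cursor@5
After 4 (delete_current): list=[9, 73, 7, 8] cursor@7
After 5 (next): list=[9, 73, 7, 8] cursor@8
After 6 (insert_before(77)): list=[9, 73, 7, 77, 8] cursor@8
After 7 (next): list=[9, 73, 7, 77, 8] cursor@8
After 8 (prev): list=[9, 73, 7, 77, 8] cursor@77
After 9 (delete_current): list=[9, 73, 7, 8] cursor@8
After 10 (delete_current): list=[9, 73, 7] cursor@7

Answer: 5 5 8 8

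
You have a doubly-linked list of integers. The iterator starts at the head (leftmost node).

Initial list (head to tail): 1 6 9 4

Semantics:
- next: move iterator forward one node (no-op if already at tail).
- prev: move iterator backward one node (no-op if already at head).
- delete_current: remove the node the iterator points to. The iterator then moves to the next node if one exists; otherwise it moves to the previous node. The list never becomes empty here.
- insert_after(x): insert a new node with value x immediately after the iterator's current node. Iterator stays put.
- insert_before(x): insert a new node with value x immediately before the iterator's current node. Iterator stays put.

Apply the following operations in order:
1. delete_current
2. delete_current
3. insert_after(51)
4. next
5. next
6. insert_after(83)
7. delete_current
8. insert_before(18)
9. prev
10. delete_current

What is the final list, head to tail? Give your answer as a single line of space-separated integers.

After 1 (delete_current): list=[6, 9, 4] cursor@6
After 2 (delete_current): list=[9, 4] cursor@9
After 3 (insert_after(51)): list=[9, 51, 4] cursor@9
After 4 (next): list=[9, 51, 4] cursor@51
After 5 (next): list=[9, 51, 4] cursor@4
After 6 (insert_after(83)): list=[9, 51, 4, 83] cursor@4
After 7 (delete_current): list=[9, 51, 83] cursor@83
After 8 (insert_before(18)): list=[9, 51, 18, 83] cursor@83
After 9 (prev): list=[9, 51, 18, 83] cursor@18
After 10 (delete_current): list=[9, 51, 83] cursor@83

Answer: 9 51 83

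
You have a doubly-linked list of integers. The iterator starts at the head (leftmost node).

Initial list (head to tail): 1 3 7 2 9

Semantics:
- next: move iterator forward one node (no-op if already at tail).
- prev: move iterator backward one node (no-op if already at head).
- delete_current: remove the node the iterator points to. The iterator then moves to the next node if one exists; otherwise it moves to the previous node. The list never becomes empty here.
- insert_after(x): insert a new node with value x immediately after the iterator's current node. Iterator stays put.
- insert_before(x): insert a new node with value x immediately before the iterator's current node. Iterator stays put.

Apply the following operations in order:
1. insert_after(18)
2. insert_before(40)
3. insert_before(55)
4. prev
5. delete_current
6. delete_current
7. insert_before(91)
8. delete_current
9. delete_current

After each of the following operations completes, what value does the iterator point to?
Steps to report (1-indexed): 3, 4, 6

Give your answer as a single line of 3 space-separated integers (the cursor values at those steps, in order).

Answer: 1 55 18

Derivation:
After 1 (insert_after(18)): list=[1, 18, 3, 7, 2, 9] cursor@1
After 2 (insert_before(40)): list=[40, 1, 18, 3, 7, 2, 9] cursor@1
After 3 (insert_before(55)): list=[40, 55, 1, 18, 3, 7, 2, 9] cursor@1
After 4 (prev): list=[40, 55, 1, 18, 3, 7, 2, 9] cursor@55
After 5 (delete_current): list=[40, 1, 18, 3, 7, 2, 9] cursor@1
After 6 (delete_current): list=[40, 18, 3, 7, 2, 9] cursor@18
After 7 (insert_before(91)): list=[40, 91, 18, 3, 7, 2, 9] cursor@18
After 8 (delete_current): list=[40, 91, 3, 7, 2, 9] cursor@3
After 9 (delete_current): list=[40, 91, 7, 2, 9] cursor@7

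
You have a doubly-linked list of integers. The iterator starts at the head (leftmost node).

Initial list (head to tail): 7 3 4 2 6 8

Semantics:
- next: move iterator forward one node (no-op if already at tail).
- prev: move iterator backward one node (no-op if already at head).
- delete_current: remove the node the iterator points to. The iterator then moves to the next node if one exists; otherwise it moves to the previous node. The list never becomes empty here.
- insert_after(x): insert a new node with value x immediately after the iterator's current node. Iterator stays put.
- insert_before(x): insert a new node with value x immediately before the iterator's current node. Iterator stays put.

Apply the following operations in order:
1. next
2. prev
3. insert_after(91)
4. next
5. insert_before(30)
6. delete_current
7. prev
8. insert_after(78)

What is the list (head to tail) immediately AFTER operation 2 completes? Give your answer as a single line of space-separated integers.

Answer: 7 3 4 2 6 8

Derivation:
After 1 (next): list=[7, 3, 4, 2, 6, 8] cursor@3
After 2 (prev): list=[7, 3, 4, 2, 6, 8] cursor@7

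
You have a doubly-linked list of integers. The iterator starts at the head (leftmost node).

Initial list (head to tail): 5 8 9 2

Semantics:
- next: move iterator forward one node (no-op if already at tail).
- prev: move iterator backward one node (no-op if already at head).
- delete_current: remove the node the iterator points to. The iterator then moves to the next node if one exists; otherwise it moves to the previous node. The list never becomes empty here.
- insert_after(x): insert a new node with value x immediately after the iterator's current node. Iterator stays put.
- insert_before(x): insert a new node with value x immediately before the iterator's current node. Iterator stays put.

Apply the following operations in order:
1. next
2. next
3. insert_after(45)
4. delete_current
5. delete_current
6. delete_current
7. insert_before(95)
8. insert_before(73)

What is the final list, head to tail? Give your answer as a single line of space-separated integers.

Answer: 5 95 73 8

Derivation:
After 1 (next): list=[5, 8, 9, 2] cursor@8
After 2 (next): list=[5, 8, 9, 2] cursor@9
After 3 (insert_after(45)): list=[5, 8, 9, 45, 2] cursor@9
After 4 (delete_current): list=[5, 8, 45, 2] cursor@45
After 5 (delete_current): list=[5, 8, 2] cursor@2
After 6 (delete_current): list=[5, 8] cursor@8
After 7 (insert_before(95)): list=[5, 95, 8] cursor@8
After 8 (insert_before(73)): list=[5, 95, 73, 8] cursor@8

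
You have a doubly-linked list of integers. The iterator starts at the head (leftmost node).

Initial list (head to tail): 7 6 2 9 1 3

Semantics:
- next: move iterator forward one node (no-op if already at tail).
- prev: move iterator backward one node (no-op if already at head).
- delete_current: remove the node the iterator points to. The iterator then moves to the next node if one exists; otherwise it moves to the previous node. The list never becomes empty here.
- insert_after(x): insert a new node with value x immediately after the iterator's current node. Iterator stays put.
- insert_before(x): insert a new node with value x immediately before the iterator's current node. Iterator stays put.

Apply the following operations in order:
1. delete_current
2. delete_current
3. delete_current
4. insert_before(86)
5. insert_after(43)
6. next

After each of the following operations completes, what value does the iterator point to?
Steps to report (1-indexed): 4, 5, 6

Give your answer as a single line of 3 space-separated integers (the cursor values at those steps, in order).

Answer: 9 9 43

Derivation:
After 1 (delete_current): list=[6, 2, 9, 1, 3] cursor@6
After 2 (delete_current): list=[2, 9, 1, 3] cursor@2
After 3 (delete_current): list=[9, 1, 3] cursor@9
After 4 (insert_before(86)): list=[86, 9, 1, 3] cursor@9
After 5 (insert_after(43)): list=[86, 9, 43, 1, 3] cursor@9
After 6 (next): list=[86, 9, 43, 1, 3] cursor@43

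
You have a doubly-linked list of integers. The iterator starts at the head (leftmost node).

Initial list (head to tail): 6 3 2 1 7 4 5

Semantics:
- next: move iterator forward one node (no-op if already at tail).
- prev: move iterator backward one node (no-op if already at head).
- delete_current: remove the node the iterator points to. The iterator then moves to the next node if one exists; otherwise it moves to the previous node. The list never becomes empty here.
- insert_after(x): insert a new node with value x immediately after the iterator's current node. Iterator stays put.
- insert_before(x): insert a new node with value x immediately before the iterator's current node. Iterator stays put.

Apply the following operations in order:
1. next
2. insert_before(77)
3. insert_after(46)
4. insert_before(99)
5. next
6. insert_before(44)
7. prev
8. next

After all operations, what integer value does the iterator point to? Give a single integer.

After 1 (next): list=[6, 3, 2, 1, 7, 4, 5] cursor@3
After 2 (insert_before(77)): list=[6, 77, 3, 2, 1, 7, 4, 5] cursor@3
After 3 (insert_after(46)): list=[6, 77, 3, 46, 2, 1, 7, 4, 5] cursor@3
After 4 (insert_before(99)): list=[6, 77, 99, 3, 46, 2, 1, 7, 4, 5] cursor@3
After 5 (next): list=[6, 77, 99, 3, 46, 2, 1, 7, 4, 5] cursor@46
After 6 (insert_before(44)): list=[6, 77, 99, 3, 44, 46, 2, 1, 7, 4, 5] cursor@46
After 7 (prev): list=[6, 77, 99, 3, 44, 46, 2, 1, 7, 4, 5] cursor@44
After 8 (next): list=[6, 77, 99, 3, 44, 46, 2, 1, 7, 4, 5] cursor@46

Answer: 46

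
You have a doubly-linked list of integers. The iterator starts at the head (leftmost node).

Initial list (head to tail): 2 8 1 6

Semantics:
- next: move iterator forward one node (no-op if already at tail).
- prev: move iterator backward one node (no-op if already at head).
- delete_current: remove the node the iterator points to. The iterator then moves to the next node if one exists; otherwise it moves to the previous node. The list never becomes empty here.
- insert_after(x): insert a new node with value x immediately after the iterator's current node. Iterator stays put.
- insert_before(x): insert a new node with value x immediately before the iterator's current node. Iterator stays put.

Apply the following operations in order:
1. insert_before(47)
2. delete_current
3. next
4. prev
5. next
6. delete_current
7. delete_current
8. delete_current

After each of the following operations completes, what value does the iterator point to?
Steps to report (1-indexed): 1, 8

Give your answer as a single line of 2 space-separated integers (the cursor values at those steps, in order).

Answer: 2 47

Derivation:
After 1 (insert_before(47)): list=[47, 2, 8, 1, 6] cursor@2
After 2 (delete_current): list=[47, 8, 1, 6] cursor@8
After 3 (next): list=[47, 8, 1, 6] cursor@1
After 4 (prev): list=[47, 8, 1, 6] cursor@8
After 5 (next): list=[47, 8, 1, 6] cursor@1
After 6 (delete_current): list=[47, 8, 6] cursor@6
After 7 (delete_current): list=[47, 8] cursor@8
After 8 (delete_current): list=[47] cursor@47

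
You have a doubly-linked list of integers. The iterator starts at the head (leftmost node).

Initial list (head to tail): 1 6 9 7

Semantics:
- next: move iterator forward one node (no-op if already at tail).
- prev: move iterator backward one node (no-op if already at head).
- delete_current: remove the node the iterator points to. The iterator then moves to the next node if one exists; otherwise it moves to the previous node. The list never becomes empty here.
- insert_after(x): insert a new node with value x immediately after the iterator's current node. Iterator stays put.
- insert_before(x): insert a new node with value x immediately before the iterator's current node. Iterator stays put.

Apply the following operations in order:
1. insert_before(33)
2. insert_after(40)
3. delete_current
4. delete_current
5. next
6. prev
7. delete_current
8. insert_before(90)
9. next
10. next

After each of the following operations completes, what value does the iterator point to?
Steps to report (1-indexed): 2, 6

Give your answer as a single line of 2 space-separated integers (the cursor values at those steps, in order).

Answer: 1 6

Derivation:
After 1 (insert_before(33)): list=[33, 1, 6, 9, 7] cursor@1
After 2 (insert_after(40)): list=[33, 1, 40, 6, 9, 7] cursor@1
After 3 (delete_current): list=[33, 40, 6, 9, 7] cursor@40
After 4 (delete_current): list=[33, 6, 9, 7] cursor@6
After 5 (next): list=[33, 6, 9, 7] cursor@9
After 6 (prev): list=[33, 6, 9, 7] cursor@6
After 7 (delete_current): list=[33, 9, 7] cursor@9
After 8 (insert_before(90)): list=[33, 90, 9, 7] cursor@9
After 9 (next): list=[33, 90, 9, 7] cursor@7
After 10 (next): list=[33, 90, 9, 7] cursor@7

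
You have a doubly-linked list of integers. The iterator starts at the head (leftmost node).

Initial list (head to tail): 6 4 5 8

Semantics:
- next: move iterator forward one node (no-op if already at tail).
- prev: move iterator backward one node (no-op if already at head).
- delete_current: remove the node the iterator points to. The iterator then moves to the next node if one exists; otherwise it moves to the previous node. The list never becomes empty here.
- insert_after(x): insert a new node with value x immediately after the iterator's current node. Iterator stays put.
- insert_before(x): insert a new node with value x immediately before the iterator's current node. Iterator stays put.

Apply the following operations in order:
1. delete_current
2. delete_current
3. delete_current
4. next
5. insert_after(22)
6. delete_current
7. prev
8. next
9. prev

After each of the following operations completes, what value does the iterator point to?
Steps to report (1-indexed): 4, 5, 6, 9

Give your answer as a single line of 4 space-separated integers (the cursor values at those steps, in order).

Answer: 8 8 22 22

Derivation:
After 1 (delete_current): list=[4, 5, 8] cursor@4
After 2 (delete_current): list=[5, 8] cursor@5
After 3 (delete_current): list=[8] cursor@8
After 4 (next): list=[8] cursor@8
After 5 (insert_after(22)): list=[8, 22] cursor@8
After 6 (delete_current): list=[22] cursor@22
After 7 (prev): list=[22] cursor@22
After 8 (next): list=[22] cursor@22
After 9 (prev): list=[22] cursor@22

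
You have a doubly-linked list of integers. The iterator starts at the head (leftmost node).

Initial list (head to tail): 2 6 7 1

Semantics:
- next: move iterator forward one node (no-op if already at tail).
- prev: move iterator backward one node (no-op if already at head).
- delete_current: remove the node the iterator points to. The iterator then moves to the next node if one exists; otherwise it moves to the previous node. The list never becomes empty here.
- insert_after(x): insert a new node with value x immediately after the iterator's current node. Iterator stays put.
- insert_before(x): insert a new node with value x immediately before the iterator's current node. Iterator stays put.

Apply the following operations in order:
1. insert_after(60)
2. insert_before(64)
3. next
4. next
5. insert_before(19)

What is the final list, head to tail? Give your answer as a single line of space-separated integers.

After 1 (insert_after(60)): list=[2, 60, 6, 7, 1] cursor@2
After 2 (insert_before(64)): list=[64, 2, 60, 6, 7, 1] cursor@2
After 3 (next): list=[64, 2, 60, 6, 7, 1] cursor@60
After 4 (next): list=[64, 2, 60, 6, 7, 1] cursor@6
After 5 (insert_before(19)): list=[64, 2, 60, 19, 6, 7, 1] cursor@6

Answer: 64 2 60 19 6 7 1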